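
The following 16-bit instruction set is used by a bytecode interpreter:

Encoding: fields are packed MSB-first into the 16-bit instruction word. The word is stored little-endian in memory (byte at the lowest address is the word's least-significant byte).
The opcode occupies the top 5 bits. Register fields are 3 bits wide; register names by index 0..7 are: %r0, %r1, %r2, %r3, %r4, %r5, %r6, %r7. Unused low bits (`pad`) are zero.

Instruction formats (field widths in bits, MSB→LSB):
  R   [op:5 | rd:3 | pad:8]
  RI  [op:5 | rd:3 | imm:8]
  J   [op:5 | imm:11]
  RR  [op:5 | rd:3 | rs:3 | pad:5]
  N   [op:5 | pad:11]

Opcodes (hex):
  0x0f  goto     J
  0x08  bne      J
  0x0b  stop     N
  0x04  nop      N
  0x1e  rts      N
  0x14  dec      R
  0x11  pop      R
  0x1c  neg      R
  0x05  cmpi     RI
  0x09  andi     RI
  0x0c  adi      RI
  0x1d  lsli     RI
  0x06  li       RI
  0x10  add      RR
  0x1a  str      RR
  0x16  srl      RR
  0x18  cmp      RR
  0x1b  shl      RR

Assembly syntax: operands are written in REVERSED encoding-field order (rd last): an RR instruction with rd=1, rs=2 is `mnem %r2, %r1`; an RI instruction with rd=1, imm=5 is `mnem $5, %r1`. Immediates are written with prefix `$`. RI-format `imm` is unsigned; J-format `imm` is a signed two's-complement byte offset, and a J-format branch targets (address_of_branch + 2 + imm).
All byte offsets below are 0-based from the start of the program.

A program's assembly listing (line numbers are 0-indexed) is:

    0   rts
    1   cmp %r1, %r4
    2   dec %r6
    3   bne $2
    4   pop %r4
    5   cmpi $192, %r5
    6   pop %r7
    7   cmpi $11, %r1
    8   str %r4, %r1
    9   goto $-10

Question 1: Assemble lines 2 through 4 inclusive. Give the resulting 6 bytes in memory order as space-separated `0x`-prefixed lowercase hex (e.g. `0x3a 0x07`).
0x00 0xa6 0x02 0x40 0x00 0x8c

L2: dec op=0x14:5|rd=6:3|pad=0:8 ⇒ 0xa600 ⇒ little 00 a6
L3: bne op=0x8:5|imm=2:11 ⇒ 0x4002 ⇒ little 02 40
L4: pop op=0x11:5|rd=4:3|pad=0:8 ⇒ 0x8c00 ⇒ little 00 8c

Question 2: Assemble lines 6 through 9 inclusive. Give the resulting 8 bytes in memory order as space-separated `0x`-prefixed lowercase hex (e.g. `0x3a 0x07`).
0x00 0x8f 0x0b 0x29 0x80 0xd1 0xf6 0x7f

L6: pop op=0x11:5|rd=7:3|pad=0:8 ⇒ 0x8f00 ⇒ little 00 8f
L7: cmpi op=0x5:5|rd=1:3|imm=11:8 ⇒ 0x290b ⇒ little 0b 29
L8: str op=0x1a:5|rd=1:3|rs=4:3|pad=0:5 ⇒ 0xd180 ⇒ little 80 d1
L9: goto op=0xf:5|imm=-10:11 ⇒ 0x7ff6 ⇒ little f6 7f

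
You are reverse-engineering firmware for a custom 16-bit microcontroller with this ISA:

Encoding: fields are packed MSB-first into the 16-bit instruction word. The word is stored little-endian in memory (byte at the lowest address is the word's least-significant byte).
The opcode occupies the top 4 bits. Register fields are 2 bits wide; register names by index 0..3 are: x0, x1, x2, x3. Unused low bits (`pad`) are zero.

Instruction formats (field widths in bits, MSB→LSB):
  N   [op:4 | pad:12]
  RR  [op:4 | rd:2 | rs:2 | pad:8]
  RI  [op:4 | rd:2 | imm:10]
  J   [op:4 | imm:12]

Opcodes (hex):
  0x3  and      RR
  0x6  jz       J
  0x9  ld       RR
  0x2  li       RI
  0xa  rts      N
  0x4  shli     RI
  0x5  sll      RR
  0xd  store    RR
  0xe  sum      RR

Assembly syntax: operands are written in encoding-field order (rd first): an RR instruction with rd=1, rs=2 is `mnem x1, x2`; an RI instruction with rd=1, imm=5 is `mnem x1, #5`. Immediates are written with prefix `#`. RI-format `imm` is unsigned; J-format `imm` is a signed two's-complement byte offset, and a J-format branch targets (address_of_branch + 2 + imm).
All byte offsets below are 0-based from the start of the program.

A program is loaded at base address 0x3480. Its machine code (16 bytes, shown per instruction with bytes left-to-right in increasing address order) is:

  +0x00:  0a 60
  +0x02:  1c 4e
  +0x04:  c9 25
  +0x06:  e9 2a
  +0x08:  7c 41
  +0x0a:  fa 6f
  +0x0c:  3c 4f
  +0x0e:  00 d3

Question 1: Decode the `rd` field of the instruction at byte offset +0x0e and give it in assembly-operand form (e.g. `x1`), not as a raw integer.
x0

+0x0e: 00 d3 ⇒ word 0xd300 (little)
  opcode bits[15:12]=0xd: store/RR
  [11:10] rd=0 = x0
  [9:8] rs=3 = x3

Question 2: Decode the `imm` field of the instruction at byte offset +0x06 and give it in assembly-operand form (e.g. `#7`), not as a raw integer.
#745

+0x06: e9 2a ⇒ word 0x2ae9 (little)
  top 4b → 0x2 → li [RI]
  [11:10] rd=2 = x2
  [9:0] imm=745 = #745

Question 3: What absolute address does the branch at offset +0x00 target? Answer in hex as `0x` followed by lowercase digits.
off 0x00: read 0a 60 as little → 0x600a
  op=0x600a>>12=0x6 ⇒ jz (J)
  [11:0] imm=10 = #10
  target = base 0x3480 + off 0x00 + 2 + imm 10 = 0x348c

0x348c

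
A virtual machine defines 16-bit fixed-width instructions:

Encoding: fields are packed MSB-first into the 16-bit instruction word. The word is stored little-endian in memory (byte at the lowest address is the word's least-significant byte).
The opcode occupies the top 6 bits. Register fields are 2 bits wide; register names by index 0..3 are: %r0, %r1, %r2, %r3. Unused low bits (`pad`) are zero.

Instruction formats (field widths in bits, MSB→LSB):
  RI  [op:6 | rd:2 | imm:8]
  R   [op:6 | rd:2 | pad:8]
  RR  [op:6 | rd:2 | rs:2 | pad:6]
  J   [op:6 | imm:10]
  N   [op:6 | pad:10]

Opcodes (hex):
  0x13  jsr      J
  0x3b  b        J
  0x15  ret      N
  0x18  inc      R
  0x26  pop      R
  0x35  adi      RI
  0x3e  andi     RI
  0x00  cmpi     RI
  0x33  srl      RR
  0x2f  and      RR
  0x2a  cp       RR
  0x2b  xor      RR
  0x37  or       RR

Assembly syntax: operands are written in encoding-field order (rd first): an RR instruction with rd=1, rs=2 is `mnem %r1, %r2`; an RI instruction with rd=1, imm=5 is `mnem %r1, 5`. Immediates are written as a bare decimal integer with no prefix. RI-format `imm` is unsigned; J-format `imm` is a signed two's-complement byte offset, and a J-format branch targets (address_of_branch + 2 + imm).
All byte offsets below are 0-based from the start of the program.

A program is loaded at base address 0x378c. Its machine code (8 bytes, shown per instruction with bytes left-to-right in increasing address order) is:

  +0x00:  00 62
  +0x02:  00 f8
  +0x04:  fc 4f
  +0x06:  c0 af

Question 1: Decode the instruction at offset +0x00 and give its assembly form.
inc %r2

+0x00: 00 62 ⇒ word 0x6200 (little)
  op=0x6200>>10=0x18 ⇒ inc (R)
  [9:8] rd=2 = %r2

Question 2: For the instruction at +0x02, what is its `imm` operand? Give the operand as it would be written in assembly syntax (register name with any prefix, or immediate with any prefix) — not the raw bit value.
+0x02: 00 f8 ⇒ word 0xf800 (little)
  op=0xf800>>10=0x3e ⇒ andi (RI)
  [9:8] rd=0 = %r0
  [7:0] imm=0 = 0

0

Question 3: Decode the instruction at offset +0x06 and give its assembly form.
xor %r3, %r3

+0x06: c0 af ⇒ word 0xafc0 (little)
  top 6b → 0x2b → xor [RR]
  rd: (w>>8)&0x3=0x3 → %r3
  rs: (w>>6)&0x3=0x3 → %r3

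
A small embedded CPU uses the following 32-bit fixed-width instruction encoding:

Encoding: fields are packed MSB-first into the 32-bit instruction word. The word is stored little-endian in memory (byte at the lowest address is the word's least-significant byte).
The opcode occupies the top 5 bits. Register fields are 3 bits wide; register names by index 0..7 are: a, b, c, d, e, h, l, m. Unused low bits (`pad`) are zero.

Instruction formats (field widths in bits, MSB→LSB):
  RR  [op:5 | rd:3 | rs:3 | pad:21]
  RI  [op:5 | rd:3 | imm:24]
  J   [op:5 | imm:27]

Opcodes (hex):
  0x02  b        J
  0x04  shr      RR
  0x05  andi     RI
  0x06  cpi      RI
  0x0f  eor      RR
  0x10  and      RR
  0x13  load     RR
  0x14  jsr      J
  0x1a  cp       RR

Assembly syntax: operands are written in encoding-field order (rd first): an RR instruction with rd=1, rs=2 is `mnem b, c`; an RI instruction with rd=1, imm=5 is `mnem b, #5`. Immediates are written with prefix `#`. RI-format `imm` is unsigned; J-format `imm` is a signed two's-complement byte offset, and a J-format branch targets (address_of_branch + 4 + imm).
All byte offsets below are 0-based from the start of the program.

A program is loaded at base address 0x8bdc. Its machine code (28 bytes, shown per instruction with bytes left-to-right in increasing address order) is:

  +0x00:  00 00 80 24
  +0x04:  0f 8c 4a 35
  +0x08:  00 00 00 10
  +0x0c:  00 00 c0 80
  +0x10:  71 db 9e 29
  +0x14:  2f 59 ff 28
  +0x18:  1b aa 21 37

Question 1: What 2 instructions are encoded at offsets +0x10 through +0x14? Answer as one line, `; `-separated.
andi b, #10410865; andi a, #16734511

+0x10: 71 db 9e 29 ⇒ word 0x299edb71 (little)
  op=0x299edb71>>27=0x5 ⇒ andi (RI)
  rd@[26:24]=0x1 ⇒ b
  imm@[23:0]=0x9edb71 ⇒ #10410865
+0x14: 2f 59 ff 28 ⇒ word 0x28ff592f (little)
  op=0x28ff592f>>27=0x5 ⇒ andi (RI)
  rd@[26:24]=0x0 ⇒ a
  imm@[23:0]=0xff592f ⇒ #16734511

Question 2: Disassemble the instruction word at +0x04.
cpi h, #4885519

+0x04: 0f 8c 4a 35 ⇒ word 0x354a8c0f (little)
  op=0x354a8c0f>>27=0x6 ⇒ cpi (RI)
  rd: (w>>24)&0x7=0x5 → h
  imm: (w>>0)&0xffffff=0x4a8c0f → #4885519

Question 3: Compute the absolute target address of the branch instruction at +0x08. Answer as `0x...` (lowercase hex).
0x8be8

off 0x08: read 00 00 00 10 as little → 0x10000000
  opcode bits[31:27]=0x2: b/J
  [26:0] imm=0 = #0
  target = base 0x8bdc + off 0x08 + 4 + imm 0 = 0x8be8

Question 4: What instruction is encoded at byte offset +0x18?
[18] 1b aa 21 37 → 0x3721aa1b
  op=0x3721aa1b>>27=0x6 ⇒ cpi (RI)
  [26:24] rd=7 = m
  [23:0] imm=2206235 = #2206235

cpi m, #2206235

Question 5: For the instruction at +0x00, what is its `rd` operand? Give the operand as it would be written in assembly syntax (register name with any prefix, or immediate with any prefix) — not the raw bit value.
+0x00: 00 00 80 24 ⇒ word 0x24800000 (little)
  op=0x24800000>>27=0x4 ⇒ shr (RR)
  rd@[26:24]=0x4 ⇒ e
  rs@[23:21]=0x4 ⇒ e

e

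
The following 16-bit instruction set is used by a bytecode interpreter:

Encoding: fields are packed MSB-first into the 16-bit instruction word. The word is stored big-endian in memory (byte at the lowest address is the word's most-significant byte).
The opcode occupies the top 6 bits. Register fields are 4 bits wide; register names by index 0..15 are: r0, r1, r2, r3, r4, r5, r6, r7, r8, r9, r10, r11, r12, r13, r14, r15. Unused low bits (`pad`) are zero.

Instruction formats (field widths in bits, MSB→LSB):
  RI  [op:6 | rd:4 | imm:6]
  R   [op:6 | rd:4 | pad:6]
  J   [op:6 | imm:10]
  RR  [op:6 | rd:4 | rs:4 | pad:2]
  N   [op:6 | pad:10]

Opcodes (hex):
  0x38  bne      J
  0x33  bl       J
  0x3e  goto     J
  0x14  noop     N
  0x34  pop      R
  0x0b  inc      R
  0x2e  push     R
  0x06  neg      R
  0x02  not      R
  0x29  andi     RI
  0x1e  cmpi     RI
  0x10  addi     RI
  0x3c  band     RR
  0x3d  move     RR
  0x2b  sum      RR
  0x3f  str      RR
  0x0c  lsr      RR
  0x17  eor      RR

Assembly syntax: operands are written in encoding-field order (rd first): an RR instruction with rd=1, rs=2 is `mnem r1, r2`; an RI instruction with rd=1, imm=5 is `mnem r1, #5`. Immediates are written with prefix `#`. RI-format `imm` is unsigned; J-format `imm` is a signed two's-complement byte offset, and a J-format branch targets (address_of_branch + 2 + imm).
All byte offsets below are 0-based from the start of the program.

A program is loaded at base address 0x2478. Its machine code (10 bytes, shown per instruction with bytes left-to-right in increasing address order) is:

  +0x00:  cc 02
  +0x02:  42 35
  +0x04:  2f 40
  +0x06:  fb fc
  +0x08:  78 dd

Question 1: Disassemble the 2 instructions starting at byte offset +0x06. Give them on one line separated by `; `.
goto #-4; cmpi r3, #29

off 0x06: read fb fc as big → 0xfbfc
  top 6b → 0x3e → goto [J]
  imm@[9:0]=0x3fc (s10→-4) ⇒ #-4
off 0x08: read 78 dd as big → 0x78dd
  top 6b → 0x1e → cmpi [RI]
  rd@[9:6]=0x3 ⇒ r3
  imm@[5:0]=0x1d ⇒ #29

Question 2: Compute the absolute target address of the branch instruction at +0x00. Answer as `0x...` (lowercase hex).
[00] cc 02 → 0xcc02
  opcode bits[15:10]=0x33: bl/J
  [9:0] imm=2 = #2
  target = base 0x2478 + off 0x00 + 2 + imm 2 = 0x247c

0x247c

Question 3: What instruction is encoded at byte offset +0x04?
inc r13

off 0x04: read 2f 40 as big → 0x2f40
  opcode bits[15:10]=0xb: inc/R
  [9:6] rd=13 = r13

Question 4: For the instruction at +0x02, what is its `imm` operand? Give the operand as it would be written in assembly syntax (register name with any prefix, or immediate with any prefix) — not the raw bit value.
#53

+0x02: 42 35 ⇒ word 0x4235 (big)
  op=0x4235>>10=0x10 ⇒ addi (RI)
  rd: (w>>6)&0xf=0x8 → r8
  imm: (w>>0)&0x3f=0x35 → #53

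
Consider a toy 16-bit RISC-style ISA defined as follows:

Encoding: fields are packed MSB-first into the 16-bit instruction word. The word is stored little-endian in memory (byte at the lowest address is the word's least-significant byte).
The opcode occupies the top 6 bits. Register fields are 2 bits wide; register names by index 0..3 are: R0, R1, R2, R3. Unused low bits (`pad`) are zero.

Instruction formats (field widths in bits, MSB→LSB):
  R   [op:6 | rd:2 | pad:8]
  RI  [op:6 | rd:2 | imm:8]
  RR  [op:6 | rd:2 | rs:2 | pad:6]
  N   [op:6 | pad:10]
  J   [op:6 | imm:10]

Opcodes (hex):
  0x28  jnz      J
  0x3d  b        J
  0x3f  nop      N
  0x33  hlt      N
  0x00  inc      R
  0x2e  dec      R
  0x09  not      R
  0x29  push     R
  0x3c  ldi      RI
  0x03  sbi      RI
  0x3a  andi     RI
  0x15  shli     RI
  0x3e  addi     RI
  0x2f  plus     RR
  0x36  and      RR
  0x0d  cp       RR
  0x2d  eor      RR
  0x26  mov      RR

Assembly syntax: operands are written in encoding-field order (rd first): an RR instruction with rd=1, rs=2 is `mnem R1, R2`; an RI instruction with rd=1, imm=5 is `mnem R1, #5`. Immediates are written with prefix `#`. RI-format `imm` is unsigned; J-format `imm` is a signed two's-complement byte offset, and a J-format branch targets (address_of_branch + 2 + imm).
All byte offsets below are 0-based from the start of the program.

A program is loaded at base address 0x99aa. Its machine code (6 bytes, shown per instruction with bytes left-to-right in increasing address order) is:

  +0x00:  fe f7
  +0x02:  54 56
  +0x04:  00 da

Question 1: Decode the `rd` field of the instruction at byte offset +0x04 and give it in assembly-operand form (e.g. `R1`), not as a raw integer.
R2

off 0x04: read 00 da as little → 0xda00
  op=0xda00>>10=0x36 ⇒ and (RR)
  rd: (w>>8)&0x3=0x2 → R2
  rs: (w>>6)&0x3=0x0 → R0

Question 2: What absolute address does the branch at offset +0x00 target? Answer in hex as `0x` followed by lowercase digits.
+0x00: fe f7 ⇒ word 0xf7fe (little)
  top 6b → 0x3d → b [J]
  imm@[9:0]=0x3fe (s10→-2) ⇒ #-2
  target = base 0x99aa + off 0x00 + 2 + imm -2 = 0x99aa

0x99aa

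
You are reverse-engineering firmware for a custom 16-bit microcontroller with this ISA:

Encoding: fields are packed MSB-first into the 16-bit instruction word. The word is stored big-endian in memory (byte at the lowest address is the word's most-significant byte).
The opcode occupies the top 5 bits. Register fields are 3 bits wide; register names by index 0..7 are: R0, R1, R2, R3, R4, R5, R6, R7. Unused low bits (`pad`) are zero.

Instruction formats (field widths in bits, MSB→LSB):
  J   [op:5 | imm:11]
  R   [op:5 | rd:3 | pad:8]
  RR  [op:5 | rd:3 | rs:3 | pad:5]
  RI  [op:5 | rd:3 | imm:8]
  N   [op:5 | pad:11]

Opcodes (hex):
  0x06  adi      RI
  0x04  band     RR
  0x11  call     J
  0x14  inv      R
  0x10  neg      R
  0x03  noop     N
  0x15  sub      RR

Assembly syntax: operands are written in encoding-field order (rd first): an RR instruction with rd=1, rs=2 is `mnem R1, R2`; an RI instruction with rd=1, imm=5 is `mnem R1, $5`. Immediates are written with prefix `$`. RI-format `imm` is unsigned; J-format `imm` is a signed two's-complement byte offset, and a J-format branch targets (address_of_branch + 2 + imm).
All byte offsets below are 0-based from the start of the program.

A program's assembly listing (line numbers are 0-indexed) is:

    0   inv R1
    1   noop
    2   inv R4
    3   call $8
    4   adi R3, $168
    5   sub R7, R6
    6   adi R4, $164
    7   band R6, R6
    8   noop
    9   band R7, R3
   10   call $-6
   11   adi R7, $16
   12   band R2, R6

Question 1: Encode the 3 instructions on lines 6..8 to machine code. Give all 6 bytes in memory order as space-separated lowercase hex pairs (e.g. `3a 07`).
34 a4 26 c0 18 00

line 6 (adi): pack op=0x6:5|rd=4:3|imm=164:8 = 0x34a4; big→ 34 a4
line 7 (band): pack op=0x4:5|rd=6:3|rs=6:3|pad=0:5 = 0x26c0; big→ 26 c0
line 8 (noop): pack op=0x3:5|pad=0:11 = 0x1800; big→ 18 00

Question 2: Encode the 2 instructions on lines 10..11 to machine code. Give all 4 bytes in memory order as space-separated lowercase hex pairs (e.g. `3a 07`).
L10: call op=0x11:5|imm=-6:11 ⇒ 0x8ffa ⇒ big 8f fa
L11: adi op=0x6:5|rd=7:3|imm=16:8 ⇒ 0x3710 ⇒ big 37 10

8f fa 37 10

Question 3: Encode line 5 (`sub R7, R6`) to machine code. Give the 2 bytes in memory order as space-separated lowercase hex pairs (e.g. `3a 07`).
af c0

line 5 (sub): pack op=0x15:5|rd=7:3|rs=6:3|pad=0:5 = 0xafc0; big→ af c0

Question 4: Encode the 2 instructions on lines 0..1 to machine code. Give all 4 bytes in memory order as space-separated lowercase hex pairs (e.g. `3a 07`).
a1 00 18 00

L0: inv op=0x14:5|rd=1:3|pad=0:8 ⇒ 0xa100 ⇒ big a1 00
L1: noop op=0x3:5|pad=0:11 ⇒ 0x1800 ⇒ big 18 00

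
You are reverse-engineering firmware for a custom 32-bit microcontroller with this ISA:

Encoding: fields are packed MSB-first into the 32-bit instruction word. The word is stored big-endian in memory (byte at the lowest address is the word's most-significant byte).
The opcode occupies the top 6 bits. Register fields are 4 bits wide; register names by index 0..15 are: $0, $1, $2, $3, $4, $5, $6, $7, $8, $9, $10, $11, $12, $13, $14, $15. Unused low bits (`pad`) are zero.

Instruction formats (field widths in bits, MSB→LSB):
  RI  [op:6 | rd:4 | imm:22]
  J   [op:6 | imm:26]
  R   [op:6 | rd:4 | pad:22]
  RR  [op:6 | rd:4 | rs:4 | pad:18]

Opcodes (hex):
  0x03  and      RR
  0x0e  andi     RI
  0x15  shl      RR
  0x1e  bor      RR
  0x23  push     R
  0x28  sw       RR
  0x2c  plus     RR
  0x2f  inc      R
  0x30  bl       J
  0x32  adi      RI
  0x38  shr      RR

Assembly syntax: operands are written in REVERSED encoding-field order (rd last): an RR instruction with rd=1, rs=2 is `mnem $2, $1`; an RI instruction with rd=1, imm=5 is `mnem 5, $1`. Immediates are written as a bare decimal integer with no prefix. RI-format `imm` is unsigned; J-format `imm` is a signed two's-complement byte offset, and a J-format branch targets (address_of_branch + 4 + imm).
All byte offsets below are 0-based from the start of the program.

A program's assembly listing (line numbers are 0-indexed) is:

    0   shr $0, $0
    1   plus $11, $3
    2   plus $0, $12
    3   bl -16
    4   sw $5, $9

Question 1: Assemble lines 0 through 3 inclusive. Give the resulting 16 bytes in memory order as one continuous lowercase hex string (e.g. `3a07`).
0. shr fields op=0x38:6|rd=0:4|rs=0:4|pad=0:18 → word e0000000h → e0 00 00 00
1. plus fields op=0x2c:6|rd=3:4|rs=11:4|pad=0:18 → word b0ec0000h → b0 ec 00 00
2. plus fields op=0x2c:6|rd=12:4|rs=0:4|pad=0:18 → word b3000000h → b3 00 00 00
3. bl fields op=0x30:6|imm=-16:26 → word c3fffff0h → c3 ff ff f0

e0000000b0ec0000b3000000c3fffff0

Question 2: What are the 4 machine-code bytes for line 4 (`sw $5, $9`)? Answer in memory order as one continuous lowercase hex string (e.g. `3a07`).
L4: sw op=0x28:6|rd=9:4|rs=5:4|pad=0:18 ⇒ 0xa2540000 ⇒ big a2 54 00 00

a2540000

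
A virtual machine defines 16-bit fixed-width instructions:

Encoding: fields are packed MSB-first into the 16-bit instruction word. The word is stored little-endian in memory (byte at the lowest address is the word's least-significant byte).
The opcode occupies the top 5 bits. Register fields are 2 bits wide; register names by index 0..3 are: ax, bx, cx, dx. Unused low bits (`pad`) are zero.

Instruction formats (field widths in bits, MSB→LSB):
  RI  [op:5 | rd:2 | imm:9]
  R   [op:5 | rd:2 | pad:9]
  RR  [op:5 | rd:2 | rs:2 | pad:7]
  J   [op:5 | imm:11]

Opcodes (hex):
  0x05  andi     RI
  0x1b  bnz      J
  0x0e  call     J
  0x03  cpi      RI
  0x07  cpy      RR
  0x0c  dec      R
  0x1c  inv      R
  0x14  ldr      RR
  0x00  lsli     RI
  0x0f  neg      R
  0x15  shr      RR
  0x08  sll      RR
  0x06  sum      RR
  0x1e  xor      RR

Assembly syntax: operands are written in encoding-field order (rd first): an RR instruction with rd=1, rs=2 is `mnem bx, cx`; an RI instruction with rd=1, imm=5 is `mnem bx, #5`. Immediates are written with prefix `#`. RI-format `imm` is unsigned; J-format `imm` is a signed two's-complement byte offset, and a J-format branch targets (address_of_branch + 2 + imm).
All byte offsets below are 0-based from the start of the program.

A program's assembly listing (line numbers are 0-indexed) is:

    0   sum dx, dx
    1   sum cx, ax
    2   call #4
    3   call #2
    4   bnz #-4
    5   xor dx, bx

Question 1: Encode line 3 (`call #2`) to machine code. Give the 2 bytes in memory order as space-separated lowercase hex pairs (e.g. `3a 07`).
3. call fields op=0xe:5|imm=2:11 → word 7002h → 02 70

02 70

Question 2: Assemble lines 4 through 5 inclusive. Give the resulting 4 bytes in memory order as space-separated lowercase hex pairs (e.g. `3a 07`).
fc df 80 f6

L4: bnz op=0x1b:5|imm=-4:11 ⇒ 0xdffc ⇒ little fc df
L5: xor op=0x1e:5|rd=3:2|rs=1:2|pad=0:7 ⇒ 0xf680 ⇒ little 80 f6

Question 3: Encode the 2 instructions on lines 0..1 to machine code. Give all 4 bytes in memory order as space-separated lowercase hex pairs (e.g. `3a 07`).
80 37 00 34

0. sum fields op=0x6:5|rd=3:2|rs=3:2|pad=0:7 → word 3780h → 80 37
1. sum fields op=0x6:5|rd=2:2|rs=0:2|pad=0:7 → word 3400h → 00 34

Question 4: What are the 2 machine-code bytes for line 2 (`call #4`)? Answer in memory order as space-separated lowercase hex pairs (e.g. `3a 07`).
04 70

2. call fields op=0xe:5|imm=4:11 → word 7004h → 04 70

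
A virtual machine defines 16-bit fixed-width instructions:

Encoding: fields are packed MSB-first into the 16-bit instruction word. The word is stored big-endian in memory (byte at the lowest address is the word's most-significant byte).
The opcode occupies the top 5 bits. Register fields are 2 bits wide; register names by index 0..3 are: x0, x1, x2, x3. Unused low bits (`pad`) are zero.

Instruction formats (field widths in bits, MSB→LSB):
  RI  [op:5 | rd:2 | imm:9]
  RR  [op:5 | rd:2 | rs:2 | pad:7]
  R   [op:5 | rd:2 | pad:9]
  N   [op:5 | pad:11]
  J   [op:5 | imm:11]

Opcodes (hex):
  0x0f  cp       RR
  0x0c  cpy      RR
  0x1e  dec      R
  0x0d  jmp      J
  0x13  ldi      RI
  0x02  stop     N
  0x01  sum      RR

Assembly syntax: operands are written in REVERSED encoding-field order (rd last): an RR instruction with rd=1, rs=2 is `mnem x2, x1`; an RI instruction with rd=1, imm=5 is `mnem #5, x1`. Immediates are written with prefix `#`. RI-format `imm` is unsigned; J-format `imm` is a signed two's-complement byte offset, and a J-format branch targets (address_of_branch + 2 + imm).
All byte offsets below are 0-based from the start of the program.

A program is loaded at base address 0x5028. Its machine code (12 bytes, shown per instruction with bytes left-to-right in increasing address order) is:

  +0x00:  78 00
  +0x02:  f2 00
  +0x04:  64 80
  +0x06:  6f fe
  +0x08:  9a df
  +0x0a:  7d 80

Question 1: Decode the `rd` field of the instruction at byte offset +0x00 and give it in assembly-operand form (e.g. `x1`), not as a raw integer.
x0

+0x00: 78 00 ⇒ word 0x7800 (big)
  opcode bits[15:11]=0xf: cp/RR
  rd: (w>>9)&0x3=0x0 → x0
  rs: (w>>7)&0x3=0x0 → x0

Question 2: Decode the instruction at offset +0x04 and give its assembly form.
cpy x1, x2

@+04  big-endian(64 80) = 0x6480
  top 5b → 0xc → cpy [RR]
  rd: (w>>9)&0x3=0x2 → x2
  rs: (w>>7)&0x3=0x1 → x1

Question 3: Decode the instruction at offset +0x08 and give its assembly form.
[08] 9a df → 0x9adf
  top 5b → 0x13 → ldi [RI]
  [10:9] rd=1 = x1
  [8:0] imm=223 = #223

ldi #223, x1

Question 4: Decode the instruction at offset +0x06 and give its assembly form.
jmp #-2

[06] 6f fe → 0x6ffe
  opcode bits[15:11]=0xd: jmp/J
  imm: (w>>0)&0x7ff=0x7fe (s11→-2) → #-2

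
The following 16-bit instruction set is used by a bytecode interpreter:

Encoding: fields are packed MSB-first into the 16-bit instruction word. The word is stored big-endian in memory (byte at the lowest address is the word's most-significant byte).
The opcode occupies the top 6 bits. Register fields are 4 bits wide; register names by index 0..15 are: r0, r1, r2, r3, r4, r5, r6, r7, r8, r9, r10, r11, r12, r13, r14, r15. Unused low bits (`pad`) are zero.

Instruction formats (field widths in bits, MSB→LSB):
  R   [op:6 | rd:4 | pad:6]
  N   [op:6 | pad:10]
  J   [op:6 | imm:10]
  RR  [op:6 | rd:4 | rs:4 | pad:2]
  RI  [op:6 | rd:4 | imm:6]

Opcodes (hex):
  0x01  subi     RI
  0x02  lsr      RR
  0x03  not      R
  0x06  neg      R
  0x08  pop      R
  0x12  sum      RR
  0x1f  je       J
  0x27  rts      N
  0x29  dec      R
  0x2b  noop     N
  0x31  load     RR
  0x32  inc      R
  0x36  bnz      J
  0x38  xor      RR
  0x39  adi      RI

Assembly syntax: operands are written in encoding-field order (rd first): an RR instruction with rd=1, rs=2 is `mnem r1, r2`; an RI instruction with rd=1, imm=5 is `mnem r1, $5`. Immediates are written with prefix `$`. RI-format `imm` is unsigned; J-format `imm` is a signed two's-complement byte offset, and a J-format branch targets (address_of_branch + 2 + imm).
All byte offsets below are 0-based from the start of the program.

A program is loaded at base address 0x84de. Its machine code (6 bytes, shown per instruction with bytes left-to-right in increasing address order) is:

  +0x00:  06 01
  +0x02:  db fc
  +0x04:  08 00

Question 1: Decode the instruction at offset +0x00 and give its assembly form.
[00] 06 01 → 0x0601
  top 6b → 0x1 → subi [RI]
  [9:6] rd=8 = r8
  [5:0] imm=1 = $1

subi r8, $1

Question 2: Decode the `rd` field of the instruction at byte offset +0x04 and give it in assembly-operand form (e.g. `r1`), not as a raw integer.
[04] 08 00 → 0x0800
  op=0x0800>>10=0x2 ⇒ lsr (RR)
  rd@[9:6]=0x0 ⇒ r0
  rs@[5:2]=0x0 ⇒ r0

r0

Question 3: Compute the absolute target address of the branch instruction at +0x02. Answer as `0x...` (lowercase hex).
0x84de

[02] db fc → 0xdbfc
  top 6b → 0x36 → bnz [J]
  [9:0] imm=1020 (s10→-4) = $-4
  target = base 0x84de + off 0x02 + 2 + imm -4 = 0x84de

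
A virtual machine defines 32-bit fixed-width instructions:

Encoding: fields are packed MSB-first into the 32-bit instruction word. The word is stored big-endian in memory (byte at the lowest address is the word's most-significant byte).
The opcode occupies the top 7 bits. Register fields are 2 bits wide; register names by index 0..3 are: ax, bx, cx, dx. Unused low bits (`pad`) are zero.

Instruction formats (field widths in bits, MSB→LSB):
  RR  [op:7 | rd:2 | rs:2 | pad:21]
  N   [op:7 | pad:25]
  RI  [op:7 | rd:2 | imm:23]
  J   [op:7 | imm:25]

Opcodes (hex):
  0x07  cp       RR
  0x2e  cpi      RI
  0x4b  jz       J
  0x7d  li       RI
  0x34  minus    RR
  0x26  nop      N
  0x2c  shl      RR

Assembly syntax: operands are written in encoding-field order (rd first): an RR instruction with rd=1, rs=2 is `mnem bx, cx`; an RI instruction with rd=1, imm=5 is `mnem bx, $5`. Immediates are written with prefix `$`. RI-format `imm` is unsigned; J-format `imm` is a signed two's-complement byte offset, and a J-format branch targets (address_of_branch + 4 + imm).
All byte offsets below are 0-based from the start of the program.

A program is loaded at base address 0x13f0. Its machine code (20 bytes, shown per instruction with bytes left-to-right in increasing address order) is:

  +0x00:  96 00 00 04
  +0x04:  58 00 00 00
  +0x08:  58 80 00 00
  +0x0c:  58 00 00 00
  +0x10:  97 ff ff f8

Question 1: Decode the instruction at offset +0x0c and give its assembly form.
[0c] 58 00 00 00 → 0x58000000
  opcode bits[31:25]=0x2c: shl/RR
  rd@[24:23]=0x0 ⇒ ax
  rs@[22:21]=0x0 ⇒ ax

shl ax, ax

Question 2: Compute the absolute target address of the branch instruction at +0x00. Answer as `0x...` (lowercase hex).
off 0x00: read 96 00 00 04 as big → 0x96000004
  opcode bits[31:25]=0x4b: jz/J
  imm@[24:0]=0x4 ⇒ $4
  target = base 0x13f0 + off 0x00 + 4 + imm 4 = 0x13f8

0x13f8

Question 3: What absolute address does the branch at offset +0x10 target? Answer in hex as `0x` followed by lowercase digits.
0x13fc

[10] 97 ff ff f8 → 0x97fffff8
  top 7b → 0x4b → jz [J]
  imm@[24:0]=0x1fffff8 (s25→-8) ⇒ $-8
  target = base 0x13f0 + off 0x10 + 4 + imm -8 = 0x13fc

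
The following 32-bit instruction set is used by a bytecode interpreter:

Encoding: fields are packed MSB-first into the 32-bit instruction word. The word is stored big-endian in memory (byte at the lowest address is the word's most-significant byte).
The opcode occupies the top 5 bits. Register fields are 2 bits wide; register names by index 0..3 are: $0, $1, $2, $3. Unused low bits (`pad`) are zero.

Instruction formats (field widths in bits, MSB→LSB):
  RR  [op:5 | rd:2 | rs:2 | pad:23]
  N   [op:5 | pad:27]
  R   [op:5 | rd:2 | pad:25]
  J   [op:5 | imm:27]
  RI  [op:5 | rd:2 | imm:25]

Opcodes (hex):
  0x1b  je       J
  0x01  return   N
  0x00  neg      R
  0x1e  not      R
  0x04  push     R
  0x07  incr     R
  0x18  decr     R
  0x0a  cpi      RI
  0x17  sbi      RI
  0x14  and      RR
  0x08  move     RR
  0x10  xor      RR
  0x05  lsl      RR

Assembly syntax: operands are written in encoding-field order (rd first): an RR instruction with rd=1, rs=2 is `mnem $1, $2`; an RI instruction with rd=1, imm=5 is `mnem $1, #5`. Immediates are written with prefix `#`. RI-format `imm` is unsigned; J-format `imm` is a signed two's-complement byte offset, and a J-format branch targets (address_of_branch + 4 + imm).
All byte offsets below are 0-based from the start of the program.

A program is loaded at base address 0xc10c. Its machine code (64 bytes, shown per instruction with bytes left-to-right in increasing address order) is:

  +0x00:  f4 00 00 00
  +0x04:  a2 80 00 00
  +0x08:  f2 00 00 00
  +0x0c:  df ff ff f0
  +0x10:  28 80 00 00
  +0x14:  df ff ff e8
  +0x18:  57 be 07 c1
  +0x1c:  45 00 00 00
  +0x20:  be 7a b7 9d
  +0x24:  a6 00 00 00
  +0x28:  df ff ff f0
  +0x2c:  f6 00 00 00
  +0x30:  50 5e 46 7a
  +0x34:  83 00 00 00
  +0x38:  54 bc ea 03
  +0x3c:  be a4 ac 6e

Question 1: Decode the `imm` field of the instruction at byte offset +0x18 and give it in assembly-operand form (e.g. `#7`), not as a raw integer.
#29231041

off 0x18: read 57 be 07 c1 as big → 0x57be07c1
  top 5b → 0xa → cpi [RI]
  rd@[26:25]=0x3 ⇒ $3
  imm@[24:0]=0x1be07c1 ⇒ #29231041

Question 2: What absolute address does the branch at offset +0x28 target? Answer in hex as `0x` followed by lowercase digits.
0xc128

+0x28: df ff ff f0 ⇒ word 0xdffffff0 (big)
  op=0xdffffff0>>27=0x1b ⇒ je (J)
  imm: (w>>0)&0x7ffffff=0x7fffff0 (s27→-16) → #-16
  target = base 0xc10c + off 0x28 + 4 + imm -16 = 0xc128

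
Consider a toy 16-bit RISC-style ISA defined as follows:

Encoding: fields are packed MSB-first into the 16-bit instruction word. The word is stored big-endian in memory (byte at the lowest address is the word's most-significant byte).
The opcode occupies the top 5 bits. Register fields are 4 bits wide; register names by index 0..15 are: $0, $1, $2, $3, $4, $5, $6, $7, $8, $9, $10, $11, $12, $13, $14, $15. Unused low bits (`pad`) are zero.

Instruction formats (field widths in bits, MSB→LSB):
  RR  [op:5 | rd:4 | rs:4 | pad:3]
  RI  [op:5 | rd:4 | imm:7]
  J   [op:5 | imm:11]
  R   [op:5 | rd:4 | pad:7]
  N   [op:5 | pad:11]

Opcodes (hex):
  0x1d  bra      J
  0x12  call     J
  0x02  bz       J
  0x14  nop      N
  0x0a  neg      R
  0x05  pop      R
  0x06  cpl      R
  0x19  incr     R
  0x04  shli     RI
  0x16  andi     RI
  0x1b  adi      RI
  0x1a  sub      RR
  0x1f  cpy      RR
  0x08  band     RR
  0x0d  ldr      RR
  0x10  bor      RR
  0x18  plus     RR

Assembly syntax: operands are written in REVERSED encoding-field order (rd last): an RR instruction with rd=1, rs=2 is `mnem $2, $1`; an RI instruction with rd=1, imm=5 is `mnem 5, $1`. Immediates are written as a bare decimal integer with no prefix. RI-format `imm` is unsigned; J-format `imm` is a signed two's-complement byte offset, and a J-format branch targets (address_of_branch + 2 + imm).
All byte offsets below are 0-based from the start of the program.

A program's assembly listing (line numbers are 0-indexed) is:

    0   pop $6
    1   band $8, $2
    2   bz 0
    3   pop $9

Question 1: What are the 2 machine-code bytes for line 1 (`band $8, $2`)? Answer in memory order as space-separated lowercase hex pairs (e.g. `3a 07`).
41 40

L1: band op=0x8:5|rd=2:4|rs=8:4|pad=0:3 ⇒ 0x4140 ⇒ big 41 40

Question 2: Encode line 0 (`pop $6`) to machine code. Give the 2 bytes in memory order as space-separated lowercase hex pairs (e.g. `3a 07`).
2b 00

line 0 (pop): pack op=0x5:5|rd=6:4|pad=0:7 = 0x2b00; big→ 2b 00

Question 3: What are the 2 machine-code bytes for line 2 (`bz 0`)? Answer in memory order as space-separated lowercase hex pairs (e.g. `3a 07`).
2. bz fields op=0x2:5|imm=0:11 → word 1000h → 10 00

10 00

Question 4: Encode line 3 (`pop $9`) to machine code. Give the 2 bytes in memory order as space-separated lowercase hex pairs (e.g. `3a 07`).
2c 80

line 3 (pop): pack op=0x5:5|rd=9:4|pad=0:7 = 0x2c80; big→ 2c 80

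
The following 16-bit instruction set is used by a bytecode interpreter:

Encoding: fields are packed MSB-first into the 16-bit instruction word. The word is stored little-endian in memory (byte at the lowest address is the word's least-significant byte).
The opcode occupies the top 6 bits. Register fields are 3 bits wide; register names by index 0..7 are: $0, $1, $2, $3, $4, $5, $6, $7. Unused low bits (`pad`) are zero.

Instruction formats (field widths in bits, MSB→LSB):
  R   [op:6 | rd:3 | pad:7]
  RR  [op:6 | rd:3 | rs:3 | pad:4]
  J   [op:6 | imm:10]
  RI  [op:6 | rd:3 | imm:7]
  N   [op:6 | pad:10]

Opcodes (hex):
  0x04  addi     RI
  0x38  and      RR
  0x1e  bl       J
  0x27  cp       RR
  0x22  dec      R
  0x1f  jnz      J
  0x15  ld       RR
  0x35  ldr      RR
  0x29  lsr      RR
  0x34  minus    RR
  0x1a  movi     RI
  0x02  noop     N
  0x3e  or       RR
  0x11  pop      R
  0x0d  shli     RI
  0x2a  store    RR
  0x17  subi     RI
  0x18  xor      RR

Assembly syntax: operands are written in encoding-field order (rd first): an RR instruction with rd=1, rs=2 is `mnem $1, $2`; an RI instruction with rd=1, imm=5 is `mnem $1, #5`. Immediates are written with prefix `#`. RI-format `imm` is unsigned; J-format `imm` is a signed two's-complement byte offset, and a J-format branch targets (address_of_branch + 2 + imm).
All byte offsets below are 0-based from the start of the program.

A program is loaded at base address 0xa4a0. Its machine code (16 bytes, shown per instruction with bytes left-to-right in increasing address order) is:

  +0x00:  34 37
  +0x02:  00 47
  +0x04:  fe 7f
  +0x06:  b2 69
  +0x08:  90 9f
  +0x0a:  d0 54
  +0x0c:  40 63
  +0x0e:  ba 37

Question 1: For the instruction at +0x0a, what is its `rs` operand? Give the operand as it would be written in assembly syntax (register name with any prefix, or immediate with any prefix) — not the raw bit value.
+0x0a: d0 54 ⇒ word 0x54d0 (little)
  op=0x54d0>>10=0x15 ⇒ ld (RR)
  [9:7] rd=1 = $1
  [6:4] rs=5 = $5

$5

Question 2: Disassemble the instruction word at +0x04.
+0x04: fe 7f ⇒ word 0x7ffe (little)
  op=0x7ffe>>10=0x1f ⇒ jnz (J)
  [9:0] imm=1022 (s10→-2) = #-2

jnz #-2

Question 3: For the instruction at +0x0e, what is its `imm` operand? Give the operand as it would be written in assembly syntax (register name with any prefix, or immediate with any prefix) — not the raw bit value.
#58

+0x0e: ba 37 ⇒ word 0x37ba (little)
  op=0x37ba>>10=0xd ⇒ shli (RI)
  [9:7] rd=7 = $7
  [6:0] imm=58 = #58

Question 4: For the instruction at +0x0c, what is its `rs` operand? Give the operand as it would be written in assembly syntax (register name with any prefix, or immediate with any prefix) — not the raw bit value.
@+0c  little-endian(40 63) = 0x6340
  opcode bits[15:10]=0x18: xor/RR
  [9:7] rd=6 = $6
  [6:4] rs=4 = $4

$4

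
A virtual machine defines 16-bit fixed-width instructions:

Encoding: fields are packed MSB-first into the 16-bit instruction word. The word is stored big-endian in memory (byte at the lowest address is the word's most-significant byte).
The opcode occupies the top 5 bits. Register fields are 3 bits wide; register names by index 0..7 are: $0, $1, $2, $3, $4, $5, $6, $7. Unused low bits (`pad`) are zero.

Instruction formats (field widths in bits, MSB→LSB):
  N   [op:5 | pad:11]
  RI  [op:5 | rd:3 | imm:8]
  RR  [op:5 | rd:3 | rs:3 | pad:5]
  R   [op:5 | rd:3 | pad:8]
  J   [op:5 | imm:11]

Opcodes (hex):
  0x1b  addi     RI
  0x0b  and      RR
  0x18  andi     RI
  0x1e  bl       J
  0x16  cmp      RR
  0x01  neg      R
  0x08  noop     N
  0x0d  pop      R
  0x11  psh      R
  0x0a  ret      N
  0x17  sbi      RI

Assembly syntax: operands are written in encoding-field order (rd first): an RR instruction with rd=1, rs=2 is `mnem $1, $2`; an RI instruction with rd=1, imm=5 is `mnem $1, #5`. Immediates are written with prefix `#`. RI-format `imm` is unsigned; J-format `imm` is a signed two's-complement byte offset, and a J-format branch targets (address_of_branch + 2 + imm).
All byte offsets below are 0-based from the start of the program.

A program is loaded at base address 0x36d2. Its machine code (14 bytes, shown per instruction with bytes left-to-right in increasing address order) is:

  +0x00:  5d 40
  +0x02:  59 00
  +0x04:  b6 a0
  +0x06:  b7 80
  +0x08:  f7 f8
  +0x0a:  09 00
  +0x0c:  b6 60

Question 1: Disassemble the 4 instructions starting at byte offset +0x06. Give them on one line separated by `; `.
cmp $7, $4; bl #-8; neg $1; cmp $6, $3

@+06  big-endian(b7 80) = 0xb780
  op=0xb780>>11=0x16 ⇒ cmp (RR)
  rd@[10:8]=0x7 ⇒ $7
  rs@[7:5]=0x4 ⇒ $4
@+08  big-endian(f7 f8) = 0xf7f8
  op=0xf7f8>>11=0x1e ⇒ bl (J)
  imm@[10:0]=0x7f8 (s11→-8) ⇒ #-8
@+0a  big-endian(09 00) = 0x0900
  op=0x0900>>11=0x1 ⇒ neg (R)
  rd@[10:8]=0x1 ⇒ $1
@+0c  big-endian(b6 60) = 0xb660
  op=0xb660>>11=0x16 ⇒ cmp (RR)
  rd@[10:8]=0x6 ⇒ $6
  rs@[7:5]=0x3 ⇒ $3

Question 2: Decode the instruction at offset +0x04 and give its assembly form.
@+04  big-endian(b6 a0) = 0xb6a0
  top 5b → 0x16 → cmp [RR]
  rd@[10:8]=0x6 ⇒ $6
  rs@[7:5]=0x5 ⇒ $5

cmp $6, $5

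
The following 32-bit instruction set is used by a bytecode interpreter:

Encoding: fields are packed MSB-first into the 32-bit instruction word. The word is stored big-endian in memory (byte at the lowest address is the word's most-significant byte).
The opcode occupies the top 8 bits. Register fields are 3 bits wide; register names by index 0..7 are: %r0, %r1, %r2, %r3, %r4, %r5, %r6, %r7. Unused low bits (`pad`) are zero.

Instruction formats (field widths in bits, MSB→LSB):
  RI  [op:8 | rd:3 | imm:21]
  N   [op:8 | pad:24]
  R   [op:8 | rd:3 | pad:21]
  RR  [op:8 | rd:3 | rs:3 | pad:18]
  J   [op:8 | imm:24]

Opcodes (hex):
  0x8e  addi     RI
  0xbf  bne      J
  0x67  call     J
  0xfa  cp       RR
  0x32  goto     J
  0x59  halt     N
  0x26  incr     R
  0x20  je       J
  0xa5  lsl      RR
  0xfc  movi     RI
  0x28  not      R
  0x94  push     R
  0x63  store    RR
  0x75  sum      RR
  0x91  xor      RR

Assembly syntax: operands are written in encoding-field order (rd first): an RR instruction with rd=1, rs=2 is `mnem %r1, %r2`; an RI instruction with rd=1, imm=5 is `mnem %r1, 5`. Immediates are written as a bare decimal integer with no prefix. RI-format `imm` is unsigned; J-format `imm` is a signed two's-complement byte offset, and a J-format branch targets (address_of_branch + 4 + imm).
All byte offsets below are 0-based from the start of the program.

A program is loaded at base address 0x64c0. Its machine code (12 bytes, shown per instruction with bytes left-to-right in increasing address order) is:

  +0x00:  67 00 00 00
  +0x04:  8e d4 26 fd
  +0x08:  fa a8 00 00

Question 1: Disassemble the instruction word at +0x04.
addi %r6, 1320701

[04] 8e d4 26 fd → 0x8ed426fd
  opcode bits[31:24]=0x8e: addi/RI
  [23:21] rd=6 = %r6
  [20:0] imm=1320701 = 1320701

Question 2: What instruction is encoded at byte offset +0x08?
cp %r5, %r2

+0x08: fa a8 00 00 ⇒ word 0xfaa80000 (big)
  opcode bits[31:24]=0xfa: cp/RR
  [23:21] rd=5 = %r5
  [20:18] rs=2 = %r2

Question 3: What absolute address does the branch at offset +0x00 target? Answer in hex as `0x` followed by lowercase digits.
off 0x00: read 67 00 00 00 as big → 0x67000000
  opcode bits[31:24]=0x67: call/J
  imm: (w>>0)&0xffffff=0x0 → 0
  target = base 0x64c0 + off 0x00 + 4 + imm 0 = 0x64c4

0x64c4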